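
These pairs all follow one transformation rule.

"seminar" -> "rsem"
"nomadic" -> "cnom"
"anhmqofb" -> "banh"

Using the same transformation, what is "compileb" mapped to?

bcom

What's happening: move the first 3 characters to the end (rotate left by 3), then keep only the last 4 characters.
"compileb" → "pilebcom" → "bcom".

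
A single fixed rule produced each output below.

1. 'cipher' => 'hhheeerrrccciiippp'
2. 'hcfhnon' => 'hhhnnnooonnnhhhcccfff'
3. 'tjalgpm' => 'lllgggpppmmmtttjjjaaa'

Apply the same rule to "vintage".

The transformation: move the first 3 characters to the end (rotate left by 3), then repeat every character 3 times.
Applying both steps to "vintage": "tagevin", then "tttaaagggeeevvviiinnn".

tttaaagggeeevvviiinnn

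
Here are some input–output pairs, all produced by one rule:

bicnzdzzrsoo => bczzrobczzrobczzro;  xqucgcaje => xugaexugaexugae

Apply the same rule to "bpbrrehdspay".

bbrhsabbrhsabbrhsa

The transformation: keep every other character starting from the first (positions 1st, 3rd, 5th, ...), then write the whole string 3 times in a row.
On "bpbrrehdspay": the first step gives "bbrhsa", and the second then gives "bbrhsabbrhsabbrhsa".
(Check on "xqucgcaje": → "xugae" → "xugaexugaexugae" ✓)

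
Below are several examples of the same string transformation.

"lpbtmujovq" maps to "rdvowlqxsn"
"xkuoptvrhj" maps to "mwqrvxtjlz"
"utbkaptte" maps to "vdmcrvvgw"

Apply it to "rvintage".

What's happening: shift every letter 2 places forward in the alphabet (wrapping around), then move the first character to the end.
"rvintage" → "txkpvcig" → "xkpvcigt".

xkpvcigt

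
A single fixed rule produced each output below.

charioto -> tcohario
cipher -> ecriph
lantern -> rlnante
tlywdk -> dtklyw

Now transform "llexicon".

olnlexic

Looking at the pairs, the operation is to swap the first and last characters, then move the last 2 characters to the front (rotate right by 2).
Starting from "llexicon": after the first operation, "nlexicol"; after the second, "olnlexic".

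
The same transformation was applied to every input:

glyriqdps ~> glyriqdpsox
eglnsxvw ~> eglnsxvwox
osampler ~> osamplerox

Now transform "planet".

planetox

Each output is the input with this applied: append "ox".
On "planet" that produces "planetox".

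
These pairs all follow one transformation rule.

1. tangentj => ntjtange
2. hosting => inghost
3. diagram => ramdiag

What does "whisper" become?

Rule — move the last 3 characters to the front (rotate right by 3).
Doing the same to "whisper": "perwhis".

perwhis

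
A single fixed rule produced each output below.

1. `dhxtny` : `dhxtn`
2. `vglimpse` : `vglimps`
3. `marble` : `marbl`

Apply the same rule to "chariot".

The transformation: delete the last character.
Doing the same to "chariot": "chario".

chario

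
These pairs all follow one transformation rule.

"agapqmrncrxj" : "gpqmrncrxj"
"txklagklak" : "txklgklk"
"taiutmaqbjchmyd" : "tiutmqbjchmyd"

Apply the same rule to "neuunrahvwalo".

neuunrhvwlo

What's happening: remove every "a".
On "neuunrahvwalo" that produces "neuunrhvwlo".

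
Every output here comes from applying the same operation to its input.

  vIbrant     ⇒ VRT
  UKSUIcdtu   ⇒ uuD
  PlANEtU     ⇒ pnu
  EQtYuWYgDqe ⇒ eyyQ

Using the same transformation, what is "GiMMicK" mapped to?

The pattern: flip the case of every letter, then keep one character in every 3, starting at position 1 (positions 1st, 4th, 7th, ...).
Applying both steps to "GiMMicK": "gImmICk", then "gmk".

gmk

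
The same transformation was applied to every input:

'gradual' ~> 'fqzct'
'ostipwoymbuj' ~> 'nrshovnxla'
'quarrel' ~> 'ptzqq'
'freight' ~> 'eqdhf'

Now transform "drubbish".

Looking at the pairs, the operation is to shift every letter 1 place backward in the alphabet (wrapping around), then delete the last 2 characters.
On "drubbish": the first step gives "cqtaahrg", and the second then gives "cqtaah".
(Check on "ostipwoymbuj": → "nrshovnxlati" → "nrshovnxla" ✓)

cqtaah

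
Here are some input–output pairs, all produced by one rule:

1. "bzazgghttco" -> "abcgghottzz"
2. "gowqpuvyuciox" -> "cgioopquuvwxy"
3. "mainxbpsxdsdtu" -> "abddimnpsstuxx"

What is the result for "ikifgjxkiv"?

Looking at the pairs, the operation is to sort the characters into alphabetical order.
So "ikifgjxkiv" becomes "fgiiijkkvx".

fgiiijkkvx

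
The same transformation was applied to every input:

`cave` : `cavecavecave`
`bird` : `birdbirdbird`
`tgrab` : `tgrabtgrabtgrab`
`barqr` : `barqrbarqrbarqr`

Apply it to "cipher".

Each output is the input with this applied: write the whole string 3 times in a row.
So "cipher" becomes "cipherciphercipher".

cipherciphercipher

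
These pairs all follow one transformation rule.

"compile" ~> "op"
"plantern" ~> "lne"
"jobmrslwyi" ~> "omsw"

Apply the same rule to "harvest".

av

The pattern: delete the last 2 characters, then keep every other character starting from the second (positions 2nd, 4th, 6th, ...).
For "harvest" the result is "av".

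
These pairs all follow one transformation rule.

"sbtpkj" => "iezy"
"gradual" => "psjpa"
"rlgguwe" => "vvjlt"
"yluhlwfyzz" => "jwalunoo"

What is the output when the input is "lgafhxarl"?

puwmpga

In each case the input is transformed by: delete the first 2 characters, then shift every letter 11 places backward in the alphabet (wrapping around).
For "lgafhxarl", step one produces "afhxarl"; step two turns that into "puwmpga".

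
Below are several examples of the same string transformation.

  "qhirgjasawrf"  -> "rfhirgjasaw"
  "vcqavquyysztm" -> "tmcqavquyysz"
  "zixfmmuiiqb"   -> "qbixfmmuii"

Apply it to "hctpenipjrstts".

The transformation: delete the first character, then move the last 2 characters to the front (rotate right by 2).
"hctpenipjrstts" → "ctpenipjrstts" → "tsctpenipjrst".
(Check on "vcqavquyysztm": → "cqavquyysztm" → "tmcqavquyysz" ✓)

tsctpenipjrst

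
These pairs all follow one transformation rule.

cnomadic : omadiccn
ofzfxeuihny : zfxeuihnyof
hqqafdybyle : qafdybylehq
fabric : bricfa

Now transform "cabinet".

binetca

In each case the input is transformed by: move the first 2 characters to the end (rotate left by 2).
So "cabinet" becomes "binetca".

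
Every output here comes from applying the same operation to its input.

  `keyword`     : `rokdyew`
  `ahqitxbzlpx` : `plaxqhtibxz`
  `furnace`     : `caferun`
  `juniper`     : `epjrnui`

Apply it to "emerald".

laedemr

Each output is the input with this applied: move the last 3 characters to the front (rotate right by 3), then swap each adjacent pair of characters (1↔2, 3↔4, ...).
"emerald" → "aldemer" → "laedemr".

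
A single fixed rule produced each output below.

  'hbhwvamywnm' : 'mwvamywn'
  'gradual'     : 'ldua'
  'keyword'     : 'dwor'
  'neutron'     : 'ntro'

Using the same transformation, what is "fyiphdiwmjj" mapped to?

In each case the input is transformed by: delete the first 3 characters, then move the last character to the front.
Starting from "fyiphdiwmjj": after the first operation, "phdiwmjj"; after the second, "jphdiwmj".

jphdiwmj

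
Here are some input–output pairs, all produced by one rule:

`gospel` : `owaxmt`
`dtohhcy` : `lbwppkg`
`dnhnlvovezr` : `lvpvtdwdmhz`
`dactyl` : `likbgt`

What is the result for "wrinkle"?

ezqvstm

The transformation: shift every letter 8 places forward in the alphabet (wrapping around).
For "wrinkle" the result is "ezqvstm".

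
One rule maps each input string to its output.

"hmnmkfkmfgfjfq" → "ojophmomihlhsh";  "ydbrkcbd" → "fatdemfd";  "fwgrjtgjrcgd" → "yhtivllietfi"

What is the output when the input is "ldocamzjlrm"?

The pattern: shift every letter 2 places forward in the alphabet (wrapping around), then swap each adjacent pair of characters (1↔2, 3↔4, ...).
Applying both steps to "ldocamzjlrm": "nfqecoblnto", then "fneqoclbtno".

fneqoclbtno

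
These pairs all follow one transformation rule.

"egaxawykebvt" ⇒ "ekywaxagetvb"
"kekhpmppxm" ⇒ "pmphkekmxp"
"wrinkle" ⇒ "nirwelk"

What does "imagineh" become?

igamihen

Looking at the pairs, the operation is to move the last 3 characters to the front (rotate right by 3), then reverse the string.
For "imagineh", step one produces "nehimagi"; step two turns that into "igamihen".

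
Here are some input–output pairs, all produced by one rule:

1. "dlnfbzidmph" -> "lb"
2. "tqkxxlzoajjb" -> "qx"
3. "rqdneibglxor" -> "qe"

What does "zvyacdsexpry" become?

In each case the input is transformed by: keep one character in every 3, starting at position 2 (positions 2nd, 5th, 8th, ...), then delete the last 2 characters.
Starting from "zvyacdsexpry": after the first operation, "vcer"; after the second, "vc".

vc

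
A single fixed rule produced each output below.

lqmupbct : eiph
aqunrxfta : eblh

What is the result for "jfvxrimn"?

The transformation: shift every letter 12 places backward in the alphabet (wrapping around), then keep every other character starting from the second (positions 2nd, 4th, 6th, ...).
"jfvxrimn" → "xtjlfwab" → "tlwb".

tlwb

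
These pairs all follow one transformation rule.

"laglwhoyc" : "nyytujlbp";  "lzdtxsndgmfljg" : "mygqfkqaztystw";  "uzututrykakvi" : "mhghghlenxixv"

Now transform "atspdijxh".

The transformation: shift every letter 13 places forward in the alphabet (wrapping around) — i.e. ROT13, then swap each adjacent pair of characters (1↔2, 3↔4, ...).
"atspdijxh" → "ngfcqvwku" → "gncfvqkwu".

gncfvqkwu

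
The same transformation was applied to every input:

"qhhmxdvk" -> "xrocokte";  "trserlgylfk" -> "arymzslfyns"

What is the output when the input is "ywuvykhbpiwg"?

The rule is to take characters alternately from the front and the back (1st, last, 2nd, 2nd-last, ...), then shift every letter 7 places forward in the alphabet (wrapping around).
"ywuvykhbpiwg" → "ygwwuivpybkh" → "fnddbpcwfiro".

fnddbpcwfiro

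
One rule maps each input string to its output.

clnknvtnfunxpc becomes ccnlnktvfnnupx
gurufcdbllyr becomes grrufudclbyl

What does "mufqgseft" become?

mtfugqesf

Looking at the pairs, the operation is to move the last character to the front, then swap each adjacent pair of characters (1↔2, 3↔4, ...).
"mufqgseft" → "tmufqgsef" → "mtfugqesf".
(Check on "clnknvtnfunxpc": → "cclnknvtnfunxp" → "ccnlnktvfnnupx" ✓)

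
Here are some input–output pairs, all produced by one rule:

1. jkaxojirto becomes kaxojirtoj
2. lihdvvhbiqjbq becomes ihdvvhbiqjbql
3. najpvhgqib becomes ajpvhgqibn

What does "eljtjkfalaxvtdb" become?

ljtjkfalaxvtdbe

Looking at the pairs, the operation is to move the first character to the end.
Applying that to "eljtjkfalaxvtdb" gives "ljtjkfalaxvtdbe".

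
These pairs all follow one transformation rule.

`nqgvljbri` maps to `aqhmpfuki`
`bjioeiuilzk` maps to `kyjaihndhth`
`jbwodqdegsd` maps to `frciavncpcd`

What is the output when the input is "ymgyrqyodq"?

Rule — shift every letter 1 place backward in the alphabet (wrapping around), then move the last 3 characters to the front (rotate right by 3).
Working it through for "ymgyrqyodq": intermediate "xlfxqpxncp", final "ncpxlfxqpx".

ncpxlfxqpx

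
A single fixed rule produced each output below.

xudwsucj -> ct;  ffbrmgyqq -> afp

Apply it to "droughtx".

ng

In each case the input is transformed by: keep one character in every 3, starting at position 3 (positions 3rd, 6th, 9th, ...), then shift every letter 1 place backward in the alphabet (wrapping around).
On "droughtx": the first step gives "oh", and the second then gives "ng".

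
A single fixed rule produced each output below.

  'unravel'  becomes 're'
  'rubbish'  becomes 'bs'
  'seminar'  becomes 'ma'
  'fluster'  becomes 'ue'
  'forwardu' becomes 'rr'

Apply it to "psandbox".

ab

Each output is the input with this applied: keep one character in every 3, starting at position 3 (positions 3rd, 6th, 9th, ...).
Applying that to "psandbox" gives "ab".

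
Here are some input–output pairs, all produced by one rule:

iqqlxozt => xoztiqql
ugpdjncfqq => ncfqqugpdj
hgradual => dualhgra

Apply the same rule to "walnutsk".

Each output is the input with this applied: swap the front and back halves of the string.
Doing the same to "walnutsk": "utskwaln".

utskwaln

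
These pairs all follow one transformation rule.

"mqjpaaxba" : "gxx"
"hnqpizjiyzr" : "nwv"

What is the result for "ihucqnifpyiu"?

rkmr

The transformation: keep one character in every 3, starting at position 3 (positions 3rd, 6th, 9th, ...), then shift every letter 3 places backward in the alphabet (wrapping around).
Working it through for "ihucqnifpyiu": intermediate "unpu", final "rkmr".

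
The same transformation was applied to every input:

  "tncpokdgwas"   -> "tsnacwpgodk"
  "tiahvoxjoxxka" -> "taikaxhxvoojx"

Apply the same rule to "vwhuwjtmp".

vpwmhtujw

What's happening: take characters alternately from the front and the back (1st, last, 2nd, 2nd-last, ...).
For "vwhuwjtmp" the result is "vpwmhtujw".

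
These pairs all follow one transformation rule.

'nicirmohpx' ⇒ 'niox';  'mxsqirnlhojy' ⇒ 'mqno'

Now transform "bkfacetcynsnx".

What's happening: keep one character in every 3, starting at position 1 (positions 1st, 4th, 7th, ...).
Applying that to "bkfacetcynsnx" gives "batnx".

batnx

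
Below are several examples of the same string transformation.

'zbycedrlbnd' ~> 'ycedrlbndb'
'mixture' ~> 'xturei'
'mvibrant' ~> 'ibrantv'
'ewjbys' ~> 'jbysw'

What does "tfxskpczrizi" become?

xskpczrizif

The rule is to delete the first character, then move the first character to the end.
Starting from "tfxskpczrizi": after the first operation, "fxskpczrizi"; after the second, "xskpczrizif".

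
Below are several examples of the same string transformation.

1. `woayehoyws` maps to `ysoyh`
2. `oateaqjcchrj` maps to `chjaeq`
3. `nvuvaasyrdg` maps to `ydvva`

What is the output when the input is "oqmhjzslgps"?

lpqhz

Each output is the input with this applied: keep every other character starting from the second (positions 2nd, 4th, 6th, ...), then move the first 3 characters to the end (rotate left by 3).
On "oqmhjzslgps" that produces "lpqhz".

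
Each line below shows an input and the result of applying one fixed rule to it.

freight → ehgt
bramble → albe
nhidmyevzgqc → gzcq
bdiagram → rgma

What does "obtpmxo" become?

txmo

Each output is the input with this applied: swap each adjacent pair of characters (1↔2, 3↔4, ...), then keep only the last 4 characters.
"obtpmxo" → "boptxmo" → "txmo".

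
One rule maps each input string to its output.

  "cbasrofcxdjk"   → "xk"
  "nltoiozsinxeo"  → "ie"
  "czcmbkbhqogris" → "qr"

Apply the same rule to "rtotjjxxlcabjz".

lb

Each output is the input with this applied: keep one character in every 3, starting at position 3 (positions 3rd, 6th, 9th, ...), then delete the first 2 characters.
Applying both steps to "rtotjjxxlcabjz": "ojlb", then "lb".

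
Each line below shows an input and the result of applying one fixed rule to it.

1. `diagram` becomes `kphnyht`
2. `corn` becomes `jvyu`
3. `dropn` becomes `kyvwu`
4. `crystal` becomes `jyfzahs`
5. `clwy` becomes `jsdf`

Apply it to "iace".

The transformation: shift every letter 7 places forward in the alphabet (wrapping around).
"iace" → "phjl".

phjl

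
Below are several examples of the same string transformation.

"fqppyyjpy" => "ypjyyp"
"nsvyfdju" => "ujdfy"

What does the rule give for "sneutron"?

nortu

In each case the input is transformed by: delete the first 3 characters, then reverse the string.
Applying both steps to "sneutron": "utron", then "nortu".
(Check on "fqppyyjpy": → "pyyjpy" → "ypjyyp" ✓)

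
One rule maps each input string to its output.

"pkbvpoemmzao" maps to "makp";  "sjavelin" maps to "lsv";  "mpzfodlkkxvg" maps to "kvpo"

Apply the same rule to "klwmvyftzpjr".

The rule is to swap the front and back halves of the string, then keep one character in every 3, starting at position 2 (positions 2nd, 5th, 8th, ...).
"klwmvyftzpjr" → "ftzpjrklwmvy" → "tjlv".

tjlv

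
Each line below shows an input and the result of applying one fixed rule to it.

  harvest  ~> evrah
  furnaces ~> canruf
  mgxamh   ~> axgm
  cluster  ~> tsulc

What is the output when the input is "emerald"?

areme

Looking at the pairs, the operation is to delete the last 2 characters, then reverse the string.
So "emerald" becomes "areme".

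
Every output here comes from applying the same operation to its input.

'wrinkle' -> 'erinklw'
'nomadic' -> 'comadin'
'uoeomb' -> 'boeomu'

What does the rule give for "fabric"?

cabrif

The transformation: swap the first and last characters.
Doing the same to "fabric": "cabrif".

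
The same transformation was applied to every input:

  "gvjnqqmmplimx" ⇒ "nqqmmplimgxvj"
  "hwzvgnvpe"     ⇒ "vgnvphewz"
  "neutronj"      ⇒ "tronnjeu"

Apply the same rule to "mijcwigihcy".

cwigihcmyij

The transformation: swap the first and last characters, then move the first 3 characters to the end (rotate left by 3).
On "mijcwigihcy": the first step gives "yijcwigihcm", and the second then gives "cwigihcmyij".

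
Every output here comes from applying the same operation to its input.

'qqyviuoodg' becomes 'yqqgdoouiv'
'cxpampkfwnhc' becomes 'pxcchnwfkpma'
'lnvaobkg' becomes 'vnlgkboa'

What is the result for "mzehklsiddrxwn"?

In each case the input is transformed by: reverse the string, then move the last 3 characters to the front (rotate right by 3).
For "mzehklsiddrxwn", step one produces "nwxrddislkhezm"; step two turns that into "ezmnwxrddislkh".

ezmnwxrddislkh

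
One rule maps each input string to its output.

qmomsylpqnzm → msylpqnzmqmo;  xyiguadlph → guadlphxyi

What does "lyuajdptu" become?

ajdptulyu

What's happening: move the first 3 characters to the end (rotate left by 3).
Doing the same to "lyuajdptu": "ajdptulyu".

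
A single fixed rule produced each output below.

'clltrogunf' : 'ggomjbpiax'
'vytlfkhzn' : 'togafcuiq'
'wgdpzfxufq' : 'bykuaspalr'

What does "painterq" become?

Looking at the pairs, the operation is to move the first character to the end, then shift every letter 5 places backward in the alphabet (wrapping around).
Starting from "painterq": after the first operation, "ainterqp"; after the second, "vdiozmlk".
(Check on "vytlfkhzn": → "ytlfkhznv" → "togafcuiq" ✓)

vdiozmlk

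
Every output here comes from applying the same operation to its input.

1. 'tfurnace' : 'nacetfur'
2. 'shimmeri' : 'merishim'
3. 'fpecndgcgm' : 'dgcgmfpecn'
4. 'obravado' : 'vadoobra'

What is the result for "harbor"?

Each output is the input with this applied: swap the front and back halves of the string.
So "harbor" becomes "borhar".

borhar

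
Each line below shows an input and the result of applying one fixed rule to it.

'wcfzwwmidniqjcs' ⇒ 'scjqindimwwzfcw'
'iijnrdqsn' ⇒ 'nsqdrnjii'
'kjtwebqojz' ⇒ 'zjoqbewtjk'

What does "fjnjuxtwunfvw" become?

wvfnuwtxujnjf

In each case the input is transformed by: reverse the string.
On "fjnjuxtwunfvw" that produces "wvfnuwtxujnjf".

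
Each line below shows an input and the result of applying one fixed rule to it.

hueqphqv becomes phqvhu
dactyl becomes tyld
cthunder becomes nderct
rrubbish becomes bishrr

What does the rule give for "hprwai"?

The transformation: swap the front and back halves of the string, then delete the last 2 characters.
Working it through for "hprwai": intermediate "waihpr", final "waih".

waih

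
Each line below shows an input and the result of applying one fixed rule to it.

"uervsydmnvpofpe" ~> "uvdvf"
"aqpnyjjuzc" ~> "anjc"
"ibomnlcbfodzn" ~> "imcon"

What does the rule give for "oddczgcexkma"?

The pattern: keep one character in every 3, starting at position 1 (positions 1st, 4th, 7th, ...).
For "oddczgcexkma" the result is "occk".

occk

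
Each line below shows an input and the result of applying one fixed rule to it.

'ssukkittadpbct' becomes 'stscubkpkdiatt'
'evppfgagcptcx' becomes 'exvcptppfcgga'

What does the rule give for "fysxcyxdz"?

fzydsxxyc

In each case the input is transformed by: take characters alternately from the front and the back (1st, last, 2nd, 2nd-last, ...).
On "fysxcyxdz" that produces "fzydsxxyc".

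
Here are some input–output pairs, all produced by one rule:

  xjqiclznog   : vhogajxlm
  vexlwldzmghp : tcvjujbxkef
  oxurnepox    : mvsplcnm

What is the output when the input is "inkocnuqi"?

glimalso

The rule is to delete the last character, then shift every letter 2 places backward in the alphabet (wrapping around).
Applying that to "inkocnuqi" gives "glimalso".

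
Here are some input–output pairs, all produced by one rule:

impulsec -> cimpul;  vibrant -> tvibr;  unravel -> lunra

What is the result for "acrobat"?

tacro

In each case the input is transformed by: move the last 3 characters to the front (rotate right by 3), then delete the first 2 characters.
"acrobat" → "batacro" → "tacro".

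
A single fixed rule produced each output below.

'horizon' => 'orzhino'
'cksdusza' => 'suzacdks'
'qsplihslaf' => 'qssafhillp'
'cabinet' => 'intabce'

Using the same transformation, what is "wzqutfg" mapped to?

Each output is the input with this applied: sort the characters into alphabetical order, then move the last 3 characters to the front (rotate right by 3).
On "wzqutfg": the first step gives "fgqtuwz", and the second then gives "uwzfgqt".

uwzfgqt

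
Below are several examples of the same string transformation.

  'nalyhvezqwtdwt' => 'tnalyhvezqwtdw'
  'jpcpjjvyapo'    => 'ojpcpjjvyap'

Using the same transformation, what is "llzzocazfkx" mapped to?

The transformation: move the last character to the front.
"llzzocazfkx" → "xllzzocazfk".

xllzzocazfk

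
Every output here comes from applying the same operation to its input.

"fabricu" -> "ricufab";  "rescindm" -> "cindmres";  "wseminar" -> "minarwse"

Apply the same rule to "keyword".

wordkey

Each output is the input with this applied: move the first 3 characters to the end (rotate left by 3).
"keyword" → "wordkey".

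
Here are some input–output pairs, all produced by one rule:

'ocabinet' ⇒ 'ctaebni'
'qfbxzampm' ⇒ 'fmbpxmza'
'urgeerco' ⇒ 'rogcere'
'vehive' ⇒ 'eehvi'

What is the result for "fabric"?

acbir

In each case the input is transformed by: delete the first character, then take characters alternately from the front and the back (1st, last, 2nd, 2nd-last, ...).
On "fabric": the first step gives "abric", and the second then gives "acbir".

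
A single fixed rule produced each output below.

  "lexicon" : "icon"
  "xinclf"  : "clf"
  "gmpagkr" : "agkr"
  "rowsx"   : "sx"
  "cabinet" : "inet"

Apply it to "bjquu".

uu

In each case the input is transformed by: delete the first 3 characters.
So "bjquu" becomes "uu".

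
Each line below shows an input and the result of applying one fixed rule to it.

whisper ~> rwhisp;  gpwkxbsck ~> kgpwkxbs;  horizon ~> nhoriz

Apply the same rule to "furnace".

The pattern: move the last character to the front, then delete the last character.
Doing the same to "furnace": "efurna".

efurna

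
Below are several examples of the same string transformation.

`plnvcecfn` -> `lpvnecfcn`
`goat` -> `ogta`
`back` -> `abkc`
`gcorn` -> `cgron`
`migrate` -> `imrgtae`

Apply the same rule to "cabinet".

Rule — swap each adjacent pair of characters (1↔2, 3↔4, ...).
So "cabinet" becomes "acibent".

acibent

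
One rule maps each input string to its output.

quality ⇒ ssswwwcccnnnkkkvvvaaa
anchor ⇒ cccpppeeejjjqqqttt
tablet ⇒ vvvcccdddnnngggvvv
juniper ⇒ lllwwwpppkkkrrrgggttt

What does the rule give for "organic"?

qqqtttiiicccpppkkkeee

Rule — repeat every character 3 times, then shift every letter 2 places forward in the alphabet (wrapping around).
Working it through for "organic": intermediate "ooorrrgggaaannniiiccc", final "qqqtttiiicccpppkkkeee".
(Check on "quality": → "qqquuuaaallliiitttyyy" → "ssswwwcccnnnkkkvvvaaa" ✓)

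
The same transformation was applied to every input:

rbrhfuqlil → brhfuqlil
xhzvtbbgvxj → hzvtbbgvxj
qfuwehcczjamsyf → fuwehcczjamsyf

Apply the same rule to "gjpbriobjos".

What's happening: delete the first character.
On "gjpbriobjos" that produces "jpbriobjos".

jpbriobjos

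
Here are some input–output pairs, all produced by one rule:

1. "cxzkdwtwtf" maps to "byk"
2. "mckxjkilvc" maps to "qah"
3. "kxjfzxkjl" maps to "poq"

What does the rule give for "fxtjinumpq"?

Looking at the pairs, the operation is to shift every letter 5 places forward in the alphabet (wrapping around), then keep only the last 3 characters.
For "fxtjinumpq" the result is "ruv".

ruv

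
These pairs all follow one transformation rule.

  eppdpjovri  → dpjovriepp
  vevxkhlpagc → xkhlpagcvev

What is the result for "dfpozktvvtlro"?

Looking at the pairs, the operation is to move the first 3 characters to the end (rotate left by 3).
Doing the same to "dfpozktvvtlro": "ozktvvtlrodfp".

ozktvvtlrodfp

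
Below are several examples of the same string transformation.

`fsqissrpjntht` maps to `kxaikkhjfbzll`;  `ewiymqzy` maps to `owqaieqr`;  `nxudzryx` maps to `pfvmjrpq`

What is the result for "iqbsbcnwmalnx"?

What's happening: shift every letter 8 places backward in the alphabet (wrapping around), then swap each adjacent pair of characters (1↔2, 3↔4, ...).
For "iqbsbcnwmalnx", step one produces "aitktufoesdfp"; step two turns that into "iaktutofsefdp".

iaktutofsefdp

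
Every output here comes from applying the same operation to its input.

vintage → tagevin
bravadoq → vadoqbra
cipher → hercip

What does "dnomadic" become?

madicdno

The pattern: move the first 3 characters to the end (rotate left by 3).
So "dnomadic" becomes "madicdno".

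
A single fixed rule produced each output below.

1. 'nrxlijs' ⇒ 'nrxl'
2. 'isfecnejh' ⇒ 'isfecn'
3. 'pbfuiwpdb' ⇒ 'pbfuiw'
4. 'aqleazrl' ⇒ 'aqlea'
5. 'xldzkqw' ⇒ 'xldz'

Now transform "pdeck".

pd

Looking at the pairs, the operation is to delete the last 3 characters.
So "pdeck" becomes "pd".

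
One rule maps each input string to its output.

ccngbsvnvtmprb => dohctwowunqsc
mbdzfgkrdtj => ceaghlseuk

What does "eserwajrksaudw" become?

The transformation: shift every letter 1 place forward in the alphabet (wrapping around), then delete the first character.
On "eserwajrksaudw" that produces "tfsxbksltbvex".
(Check on "ccngbsvnvtmprb": → "ddohctwowunqsc" → "dohctwowunqsc" ✓)

tfsxbksltbvex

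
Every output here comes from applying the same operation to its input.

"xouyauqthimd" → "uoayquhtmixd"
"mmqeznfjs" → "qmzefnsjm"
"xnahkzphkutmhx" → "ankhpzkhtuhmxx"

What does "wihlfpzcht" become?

Looking at the pairs, the operation is to move the first character to the end, then swap each adjacent pair of characters (1↔2, 3↔4, ...).
Working it through for "wihlfpzcht": intermediate "ihlfpzchtw", final "hiflzphcwt".

hiflzphcwt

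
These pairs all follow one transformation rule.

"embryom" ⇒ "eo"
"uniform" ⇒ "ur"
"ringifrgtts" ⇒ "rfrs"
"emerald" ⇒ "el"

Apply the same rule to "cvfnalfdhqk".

The pattern: swap each adjacent pair of characters (1↔2, 3↔4, ...), then keep one character in every 3, starting at position 2 (positions 2nd, 5th, 8th, ...).
Working it through for "cvfnalfdhqk": intermediate "vcnfladfqhk", final "clfk".

clfk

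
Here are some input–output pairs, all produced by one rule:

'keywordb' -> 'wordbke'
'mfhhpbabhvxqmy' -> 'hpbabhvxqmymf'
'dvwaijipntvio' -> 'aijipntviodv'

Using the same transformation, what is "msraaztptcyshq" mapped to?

aaztptcyshqms

What's happening: move the first 3 characters to the end (rotate left by 3), then delete the last character.
Working it through for "msraaztptcyshq": intermediate "aaztptcyshqmsr", final "aaztptcyshqms".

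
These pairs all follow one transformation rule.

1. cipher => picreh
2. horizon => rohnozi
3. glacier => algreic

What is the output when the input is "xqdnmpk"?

In each case the input is transformed by: reverse the string, then move the last 3 characters to the front (rotate right by 3).
"xqdnmpk" → "kpmndqx" → "dqxkpmn".

dqxkpmn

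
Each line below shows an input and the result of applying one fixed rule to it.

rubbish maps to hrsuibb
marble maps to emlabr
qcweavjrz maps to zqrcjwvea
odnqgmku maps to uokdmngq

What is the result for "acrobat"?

taacbro

The pattern: reverse the string, then take characters alternately from the front and the back (1st, last, 2nd, 2nd-last, ...).
On "acrobat": the first step gives "taborca", and the second then gives "taacbro".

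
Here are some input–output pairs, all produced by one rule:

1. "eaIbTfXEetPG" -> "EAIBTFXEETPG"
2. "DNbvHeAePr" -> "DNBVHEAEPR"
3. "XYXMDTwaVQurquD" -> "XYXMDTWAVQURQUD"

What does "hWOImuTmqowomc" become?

HWOIMUTMQOWOMC

The transformation: convert every letter to uppercase.
On "hWOImuTmqowomc" that produces "HWOIMUTMQOWOMC".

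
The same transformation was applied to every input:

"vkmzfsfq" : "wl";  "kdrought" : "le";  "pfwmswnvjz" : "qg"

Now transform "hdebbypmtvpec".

ie

The pattern: shift every letter 1 place forward in the alphabet (wrapping around), then keep only the first 2 characters.
Starting from "hdebbypmtvpec": after the first operation, "iefcczqnuwqfd"; after the second, "ie".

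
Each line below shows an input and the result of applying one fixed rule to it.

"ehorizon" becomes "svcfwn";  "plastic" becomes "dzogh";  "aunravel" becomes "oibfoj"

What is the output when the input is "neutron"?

The rule is to shift every letter 12 places backward in the alphabet (wrapping around), then delete the last 2 characters.
Applying both steps to "neutron": "bsihfcb", then "bsihf".

bsihf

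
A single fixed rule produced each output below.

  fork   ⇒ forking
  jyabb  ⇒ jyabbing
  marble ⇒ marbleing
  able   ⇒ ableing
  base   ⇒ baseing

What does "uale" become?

ualeing

The pattern: append "ing".
On "uale" that produces "ualeing".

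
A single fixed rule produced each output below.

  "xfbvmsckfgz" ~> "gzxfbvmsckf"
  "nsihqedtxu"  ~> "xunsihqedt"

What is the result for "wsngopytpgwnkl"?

Each output is the input with this applied: move the last 2 characters to the front (rotate right by 2).
Doing the same to "wsngopytpgwnkl": "klwsngopytpgwn".

klwsngopytpgwn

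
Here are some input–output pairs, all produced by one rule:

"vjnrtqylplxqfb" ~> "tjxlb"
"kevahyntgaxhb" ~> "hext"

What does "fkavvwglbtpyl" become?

vkpl

The rule is to keep one character in every 3, starting at position 2 (positions 2nd, 5th, 8th, ...), then swap each adjacent pair of characters (1↔2, 3↔4, ...).
On "fkavvwglbtpyl": the first step gives "kvlp", and the second then gives "vkpl".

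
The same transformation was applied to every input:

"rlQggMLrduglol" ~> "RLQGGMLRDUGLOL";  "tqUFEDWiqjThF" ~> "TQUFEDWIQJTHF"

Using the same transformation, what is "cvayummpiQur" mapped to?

In each case the input is transformed by: convert every letter to uppercase.
For "cvayummpiQur" the result is "CVAYUMMPIQUR".

CVAYUMMPIQUR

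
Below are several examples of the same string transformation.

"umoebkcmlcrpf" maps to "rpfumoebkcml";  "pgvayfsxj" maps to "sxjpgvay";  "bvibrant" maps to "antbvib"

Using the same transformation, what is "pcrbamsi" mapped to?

msipcrb

What's happening: move the last 3 characters to the front (rotate right by 3), then delete the last character.
"pcrbamsi" → "msipcrba" → "msipcrb".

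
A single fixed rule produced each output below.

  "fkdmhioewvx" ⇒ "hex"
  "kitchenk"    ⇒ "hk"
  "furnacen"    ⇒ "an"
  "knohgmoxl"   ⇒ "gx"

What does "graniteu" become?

iu

The transformation: keep one character in every 3, starting at position 2 (positions 2nd, 5th, 8th, ...), then delete the first character.
Working it through for "graniteu": intermediate "riu", final "iu".
(Check on "fkdmhioewvx": → "khex" → "hex" ✓)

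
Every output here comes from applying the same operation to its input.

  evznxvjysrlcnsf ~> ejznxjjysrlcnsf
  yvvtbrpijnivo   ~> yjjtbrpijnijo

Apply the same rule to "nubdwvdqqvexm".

nubdwjdqqjexm

Rule — replace every "v" with "j".
For "nubdwvdqqvexm" the result is "nubdwjdqqjexm".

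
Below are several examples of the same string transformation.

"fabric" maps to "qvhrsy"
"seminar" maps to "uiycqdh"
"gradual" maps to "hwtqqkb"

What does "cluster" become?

bsikujh

In each case the input is transformed by: swap each adjacent pair of characters (1↔2, 3↔4, ...), then shift every letter 10 places backward in the alphabet (wrapping around).
Starting from "cluster": after the first operation, "lcsuetr"; after the second, "bsikujh".
(Check on "gradual": → "rgdaaul" → "hwtqqkb" ✓)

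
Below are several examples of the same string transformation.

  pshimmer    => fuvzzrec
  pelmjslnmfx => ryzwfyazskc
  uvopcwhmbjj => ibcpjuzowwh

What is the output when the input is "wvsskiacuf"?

The rule is to shift every letter 13 places forward in the alphabet (wrapping around) — i.e. ROT13, then move the first character to the end.
Doing the same to "wvsskiacuf": "iffxvnphsj".

iffxvnphsj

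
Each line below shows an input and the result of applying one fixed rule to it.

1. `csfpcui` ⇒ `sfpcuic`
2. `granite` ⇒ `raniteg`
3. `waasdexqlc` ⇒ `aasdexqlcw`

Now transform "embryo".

mbryoe

The rule is to move the first character to the end.
On "embryo" that produces "mbryoe".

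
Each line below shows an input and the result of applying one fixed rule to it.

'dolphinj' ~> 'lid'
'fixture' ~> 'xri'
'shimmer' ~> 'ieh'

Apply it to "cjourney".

Rule — move the first 2 characters to the end (rotate left by 2), then keep one character in every 3, starting at position 1 (positions 1st, 4th, 7th, ...).
For "cjourney", step one produces "ourneycj"; step two turns that into "onc".
(Check on "dolphinj": → "lphinjdo" → "lid" ✓)

onc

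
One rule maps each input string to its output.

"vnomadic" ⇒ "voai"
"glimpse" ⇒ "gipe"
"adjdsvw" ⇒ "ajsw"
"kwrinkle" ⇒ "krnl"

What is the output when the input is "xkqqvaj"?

xqvj

Looking at the pairs, the operation is to keep every other character starting from the first (positions 1st, 3rd, 5th, ...).
On "xkqqvaj" that produces "xqvj".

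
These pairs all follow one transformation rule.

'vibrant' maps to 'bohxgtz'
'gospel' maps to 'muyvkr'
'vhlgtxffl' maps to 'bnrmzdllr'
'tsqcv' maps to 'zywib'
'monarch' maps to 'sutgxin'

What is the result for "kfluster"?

What's happening: shift every letter 6 places forward in the alphabet (wrapping around).
On "kfluster" that produces "qlrayzkx".

qlrayzkx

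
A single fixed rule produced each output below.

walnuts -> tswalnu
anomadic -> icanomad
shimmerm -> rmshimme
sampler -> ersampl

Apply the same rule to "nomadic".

Looking at the pairs, the operation is to move the last 2 characters to the front (rotate right by 2).
Doing the same to "nomadic": "icnomad".

icnomad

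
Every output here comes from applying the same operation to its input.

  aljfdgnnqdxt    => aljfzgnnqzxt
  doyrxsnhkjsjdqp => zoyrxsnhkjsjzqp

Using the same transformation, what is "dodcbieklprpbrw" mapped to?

zozcbieklprpbrw

Looking at the pairs, the operation is to replace every "d" with "z".
Applying that to "dodcbieklprpbrw" gives "zozcbieklprpbrw".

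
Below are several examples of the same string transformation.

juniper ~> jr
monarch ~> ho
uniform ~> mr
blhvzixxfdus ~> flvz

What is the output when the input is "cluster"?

lt

The rule is to sort the characters into alphabetical order, then keep one character in every 3, starting at position 3 (positions 3rd, 6th, 9th, ...).
Applying both steps to "cluster": "celrstu", then "lt".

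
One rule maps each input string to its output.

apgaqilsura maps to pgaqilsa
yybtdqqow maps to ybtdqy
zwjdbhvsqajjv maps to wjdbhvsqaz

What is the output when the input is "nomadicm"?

omadn

In each case the input is transformed by: delete the last 3 characters, then move the first character to the end.
For "nomadicm" the result is "omadn".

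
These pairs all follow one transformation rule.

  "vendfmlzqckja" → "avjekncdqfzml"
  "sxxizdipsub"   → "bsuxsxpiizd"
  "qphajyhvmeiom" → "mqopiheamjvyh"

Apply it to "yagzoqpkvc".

Each output is the input with this applied: reverse the string, then take characters alternately from the front and the back (1st, last, 2nd, 2nd-last, ...).
Starting from "yagzoqpkvc": after the first operation, "cvkpqozgay"; after the second, "cyvakgpzqo".

cyvakgpzqo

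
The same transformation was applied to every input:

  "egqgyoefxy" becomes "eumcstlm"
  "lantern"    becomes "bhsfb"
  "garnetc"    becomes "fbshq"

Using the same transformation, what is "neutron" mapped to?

ihfcb

Rule — shift every letter 12 places backward in the alphabet (wrapping around), then delete the first 2 characters.
Working it through for "neutron": intermediate "bsihfcb", final "ihfcb".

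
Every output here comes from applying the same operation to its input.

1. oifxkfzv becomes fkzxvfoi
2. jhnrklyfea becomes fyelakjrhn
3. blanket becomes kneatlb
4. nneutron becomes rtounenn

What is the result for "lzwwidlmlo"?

mlldoilwzw

Rule — move the last 3 characters to the front (rotate right by 3), then take characters alternately from the front and the back (1st, last, 2nd, 2nd-last, ...).
For "lzwwidlmlo" the result is "mlldoilwzw".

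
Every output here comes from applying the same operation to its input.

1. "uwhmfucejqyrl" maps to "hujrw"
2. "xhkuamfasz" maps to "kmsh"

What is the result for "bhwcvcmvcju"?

In each case the input is transformed by: move the first 2 characters to the end (rotate left by 2), then keep one character in every 3, starting at position 1 (positions 1st, 4th, 7th, ...).
On "bhwcvcmvcju": the first step gives "wcvcmvcjubh", and the second then gives "wccb".

wccb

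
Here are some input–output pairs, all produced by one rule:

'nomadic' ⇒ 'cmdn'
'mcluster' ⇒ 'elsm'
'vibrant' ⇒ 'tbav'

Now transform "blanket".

Looking at the pairs, the operation is to keep every other character starting from the first (positions 1st, 3rd, 5th, ...), then swap the first and last characters.
Starting from "blanket": after the first operation, "bakt"; after the second, "takb".

takb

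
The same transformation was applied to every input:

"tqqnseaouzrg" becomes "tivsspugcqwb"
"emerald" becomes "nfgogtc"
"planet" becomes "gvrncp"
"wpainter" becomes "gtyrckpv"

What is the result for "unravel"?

gnwptcx

In each case the input is transformed by: shift every letter 2 places forward in the alphabet (wrapping around), then move the last 2 characters to the front (rotate right by 2).
Working it through for "unravel": intermediate "wptcxgn", final "gnwptcx".
(Check on "wpainter": → "yrckpvgt" → "gtyrckpv" ✓)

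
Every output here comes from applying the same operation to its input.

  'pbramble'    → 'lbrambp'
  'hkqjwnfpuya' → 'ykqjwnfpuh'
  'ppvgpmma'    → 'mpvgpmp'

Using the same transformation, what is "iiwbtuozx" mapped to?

What's happening: delete the last character, then swap the first and last characters.
On "iiwbtuozx": the first step gives "iiwbtuoz", and the second then gives "ziwbtuoi".
(Check on "pbramble": → "pbrambl" → "lbrambp" ✓)

ziwbtuoi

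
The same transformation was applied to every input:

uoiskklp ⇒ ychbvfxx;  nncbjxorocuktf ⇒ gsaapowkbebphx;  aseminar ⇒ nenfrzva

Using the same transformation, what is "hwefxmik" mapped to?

vxujrskz

The rule is to shift every letter 13 places forward in the alphabet (wrapping around) — i.e. ROT13, then move the last 2 characters to the front (rotate right by 2).
Starting from "hwefxmik": after the first operation, "ujrskzvx"; after the second, "vxujrskz".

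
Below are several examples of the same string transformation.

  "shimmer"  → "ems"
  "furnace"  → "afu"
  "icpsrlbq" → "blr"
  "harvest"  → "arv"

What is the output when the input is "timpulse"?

emt

The rule is to sort the characters into alphabetical order, then keep one character in every 3, starting at position 1 (positions 1st, 4th, 7th, ...).
For "timpulse", step one produces "eilmpstu"; step two turns that into "emt".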